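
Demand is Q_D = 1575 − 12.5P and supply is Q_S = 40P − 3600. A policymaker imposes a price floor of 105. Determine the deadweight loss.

339.01

In inverse form: demand P = 126 − 0.08Q, supply P = 90 + 0.025Q.
Competitive equilibrium: 126 − 0.08Q = 90 + 0.025Q → Q* = 342.8571, P* = 98.5714.
At the floor P = 105, quantity demanded = (126 − 105)/0.08 = 262.5.
Sellers' marginal cost at Q' = 262.5: 90 + 0.025·262.5 = 96.5625.
ΔQ = 342.8571 − 262.5 = 80.3571; wedge = 105 − 96.5625 = 8.4375.
Welfare loss = ½ × 80.3571 × 8.4375 = 339.01.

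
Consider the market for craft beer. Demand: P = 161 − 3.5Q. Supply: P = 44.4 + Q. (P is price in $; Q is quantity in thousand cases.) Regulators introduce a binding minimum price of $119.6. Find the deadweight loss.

$446.22 thousand

Competitive equilibrium: 161 − 3.5Q = 44.4 + Q → Q* = 25.91111, P* = 70.31111.
At the floor P = 119.6, quantity demanded = (161 − 119.6)/3.5 = 11.82857.
Sellers' marginal cost at Q' = 11.82857: 44.4 + 1·11.82857 = 56.22857.
ΔQ = 25.91111 − 11.82857 = 14.08254; wedge = 119.6 − 56.22857 = 63.37143.
Deadweight loss = ½ × 14.08254 × 63.37143 = $446.22 thousand.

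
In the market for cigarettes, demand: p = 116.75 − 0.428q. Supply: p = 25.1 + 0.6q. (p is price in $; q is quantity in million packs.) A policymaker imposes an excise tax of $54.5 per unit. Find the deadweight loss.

Competitive equilibrium: 116.75 − 0.428q = 25.1 + 0.6q → q* = 89.1537, p* = 78.59222.
With the tax, the buyer price exceeds the seller price by 54.5: (116.75 − 0.428q) − (25.1 + 0.6q) = 54.5 → q' = 36.13813.
Δq = 89.1537 − 36.13813 = 53.01557; the wedge equals the tax, 54.5.
The triangle = ½ × 53.01557 × 54.5 = $1444.67 million.

$1444.67 million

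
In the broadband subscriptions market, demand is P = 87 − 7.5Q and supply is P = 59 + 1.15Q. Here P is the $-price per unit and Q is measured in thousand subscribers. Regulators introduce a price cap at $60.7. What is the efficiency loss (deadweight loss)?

Competitive equilibrium: 87 − 7.5Q = 59 + 1.15Q → Q* = 3.237, P* = 62.7225.
At the ceiling P = 60.7, quantity supplied = (60.7 − 59)/1.15 = 1.4783.
Willingness to pay at Q' = 1.4783: 87 − 7.5·1.4783 = 75.9128.
ΔQ = 3.237 − 1.4783 = 1.7587; wedge = 75.9128 − 60.7 = 15.2128.
DWL = ½ × 1.7587 × 15.2128 = $13.38 thousand.

$13.38 thousand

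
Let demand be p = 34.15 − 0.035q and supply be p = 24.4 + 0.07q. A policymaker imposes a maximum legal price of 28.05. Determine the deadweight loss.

87.03

Competitive equilibrium: 34.15 − 0.035q = 24.4 + 0.07q → q* = 92.8571, p* = 30.9.
At the ceiling p = 28.05, quantity supplied = (28.05 − 24.4)/0.07 = 52.1429.
Willingness to pay at q' = 52.1429: 34.15 − 0.035·52.1429 = 32.325.
Δq = 92.8571 − 52.1429 = 40.7142; wedge = 32.325 − 28.05 = 4.275.
Deadweight loss = ½ × 40.7142 × 4.275 = 87.03.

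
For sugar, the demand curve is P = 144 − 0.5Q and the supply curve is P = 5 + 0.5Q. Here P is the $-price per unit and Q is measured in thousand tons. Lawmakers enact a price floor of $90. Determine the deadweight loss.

Competitive equilibrium: 144 − 0.5Q = 5 + 0.5Q → Q* = 139, P* = 74.5.
At the floor P = 90, quantity demanded = (144 − 90)/0.5 = 108.
Sellers' marginal cost at Q' = 108: 5 + 0.5·108 = 59.
ΔQ = 139 − 108 = 31; wedge = 90 − 59 = 31.
The triangle = ½ × 31 × 31 = $480.50 thousand.

$480.50 thousand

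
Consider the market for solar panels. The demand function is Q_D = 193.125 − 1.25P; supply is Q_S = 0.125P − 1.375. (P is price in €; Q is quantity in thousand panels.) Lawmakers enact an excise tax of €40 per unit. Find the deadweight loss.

€90.91 thousand

In inverse form: demand P = 154.5 − 0.8Q, supply P = 11 + 8Q.
Competitive equilibrium: 154.5 − 0.8Q = 11 + 8Q → Q* = 16.3068, P* = 141.4545.
With the tax, the buyer price exceeds the seller price by 40: (154.5 − 0.8Q) − (11 + 8Q) = 40 → Q' = 11.7614.
ΔQ = 16.3068 − 11.7614 = 4.5454; the wedge equals the tax, 40.
Deadweight loss = ½ × 4.5454 × 40 = €90.91 thousand.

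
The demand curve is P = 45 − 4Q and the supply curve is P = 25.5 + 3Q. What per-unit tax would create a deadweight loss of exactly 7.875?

Competitive equilibrium: 45 − 4Q = 25.5 + 3Q → Q* = 2.7857, P* = 33.8571.
A tax t gives ΔQ = t/7 and wedge t, so DWL = t²/14.
t²/14 = 7.875 → t² = 110.25 → t = 10.5.

10.5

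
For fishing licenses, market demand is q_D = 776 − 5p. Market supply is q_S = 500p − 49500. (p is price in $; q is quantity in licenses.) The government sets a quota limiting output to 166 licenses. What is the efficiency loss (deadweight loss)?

$1271.88

In inverse form: demand p = 155.2 − 0.2q, supply p = 99 + 0.002q.
Competitive equilibrium: 155.2 − 0.2q = 99 + 0.002q → q* = 278.2178, p* = 99.5564.
At q = 166: demand price = 155.2 − 0.2·166 = 122; supply price = 99 + 0.002·166 = 99.332.
Δq = 278.2178 − 166 = 112.2178; wedge = 122 − 99.332 = 22.668.
Welfare loss = ½ × 112.2178 × 22.668 = $1271.88.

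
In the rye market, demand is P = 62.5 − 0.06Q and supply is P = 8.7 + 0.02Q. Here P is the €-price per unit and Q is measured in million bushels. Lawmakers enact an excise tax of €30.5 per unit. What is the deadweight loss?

Competitive equilibrium: 62.5 − 0.06Q = 8.7 + 0.02Q → Q* = 672.5, P* = 22.15.
With the tax, the buyer price exceeds the seller price by 30.5: (62.5 − 0.06Q) − (8.7 + 0.02Q) = 30.5 → Q' = 291.25.
ΔQ = 672.5 − 291.25 = 381.25; the wedge equals the tax, 30.5.
Welfare loss = ½ × 381.25 × 30.5 = €5814.06 million.

€5814.06 million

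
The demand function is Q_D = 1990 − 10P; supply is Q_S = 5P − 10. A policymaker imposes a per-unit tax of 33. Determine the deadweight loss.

In inverse form: demand P = 199 − 0.1Q, supply P = 2 + 0.2Q.
Competitive equilibrium: 199 − 0.1Q = 2 + 0.2Q → Q* = 656.6667, P* = 133.3333.
With the tax, the buyer price exceeds the seller price by 33: (199 − 0.1Q) − (2 + 0.2Q) = 33 → Q' = 546.6667.
ΔQ = 656.6667 − 546.6667 = 110; the wedge equals the tax, 33.
DWL = ½ × 110 × 33 = 1815.

1815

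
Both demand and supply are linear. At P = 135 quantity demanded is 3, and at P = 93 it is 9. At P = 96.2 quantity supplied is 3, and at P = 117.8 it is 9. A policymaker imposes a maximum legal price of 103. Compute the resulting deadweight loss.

16.63

Demand slope = (93 − 135)/(9 − 3) = −7, so P = 156 − 7Q.
Supply slope = (117.8 − 96.2)/(9 − 3) = 3.6, so P = 85.4 + 3.6Q.
Competitive equilibrium: 156 − 7Q = 85.4 + 3.6Q → Q* = 6.6604, P* = 109.3774.
At the ceiling P = 103, quantity supplied = (103 − 85.4)/3.6 = 4.8889.
Willingness to pay at Q' = 4.8889: 156 − 7·4.8889 = 121.7777.
ΔQ = 6.6604 − 4.8889 = 1.7715; wedge = 121.7777 − 103 = 18.7777.
Deadweight loss = ½ × 1.7715 × 18.7777 = 16.63.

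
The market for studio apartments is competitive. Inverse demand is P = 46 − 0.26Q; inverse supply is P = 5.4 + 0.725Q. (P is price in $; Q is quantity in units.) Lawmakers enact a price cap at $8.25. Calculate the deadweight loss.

$684.74

Competitive equilibrium: 46 − 0.26Q = 5.4 + 0.725Q → Q* = 41.2183, P* = 35.2832.
At the ceiling P = 8.25, quantity supplied = (8.25 − 5.4)/0.725 = 3.931.
Willingness to pay at Q' = 3.931: 46 − 0.26·3.931 = 44.9779.
ΔQ = 41.2183 − 3.931 = 37.2873; wedge = 44.9779 − 8.25 = 36.7279.
The triangle = ½ × 37.2873 × 36.7279 = $684.74.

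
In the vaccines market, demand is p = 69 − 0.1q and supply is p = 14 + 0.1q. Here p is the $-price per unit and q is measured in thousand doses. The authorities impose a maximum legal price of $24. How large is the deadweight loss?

$3062.50 thousand

Competitive equilibrium: 69 − 0.1q = 14 + 0.1q → q* = 275, p* = 41.5.
At the ceiling p = 24, quantity supplied = (24 − 14)/0.1 = 100.
Willingness to pay at q' = 100: 69 − 0.1·100 = 59.
Δq = 275 − 100 = 175; wedge = 59 − 24 = 35.
DWL = ½ × 175 × 35 = $3062.50 thousand.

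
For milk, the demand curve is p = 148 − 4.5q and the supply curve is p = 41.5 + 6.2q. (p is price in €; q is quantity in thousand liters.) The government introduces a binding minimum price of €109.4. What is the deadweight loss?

Competitive equilibrium: 148 − 4.5q = 41.5 + 6.2q → q* = 9.9533, p* = 103.2103.
At the floor p = 109.4, quantity demanded = (148 − 109.4)/4.5 = 8.5778.
Sellers' marginal cost at q' = 8.5778: 41.5 + 6.2·8.5778 = 94.6824.
Δq = 9.9533 − 8.5778 = 1.3755; wedge = 109.4 − 94.6824 = 14.7176.
Welfare loss = ½ × 1.3755 × 14.7176 = €10.12 thousand.

€10.12 thousand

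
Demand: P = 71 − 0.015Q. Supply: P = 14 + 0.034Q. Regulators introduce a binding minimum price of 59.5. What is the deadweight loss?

Competitive equilibrium: 71 − 0.015Q = 14 + 0.034Q → Q* = 1163.26531, P* = 53.55102.
At the floor P = 59.5, quantity demanded = (71 − 59.5)/0.015 = 766.66667.
Sellers' marginal cost at Q' = 766.66667: 14 + 0.034·766.66667 = 40.06667.
ΔQ = 1163.26531 − 766.66667 = 396.59864; wedge = 59.5 − 40.06667 = 19.43333.
Deadweight loss = ½ × 396.59864 × 19.43333 = 3853.62.

3853.62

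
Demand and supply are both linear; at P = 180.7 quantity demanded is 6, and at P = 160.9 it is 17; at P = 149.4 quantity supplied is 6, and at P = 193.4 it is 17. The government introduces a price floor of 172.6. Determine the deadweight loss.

2.33

Demand slope = (160.9 − 180.7)/(17 − 6) = −1.8, so P = 191.5 − 1.8Q.
Supply slope = (193.4 − 149.4)/(17 − 6) = 4, so P = 125.4 + 4Q.
Competitive equilibrium: 191.5 − 1.8Q = 125.4 + 4Q → Q* = 11.3966, P* = 170.9862.
At the floor P = 172.6, quantity demanded = (191.5 − 172.6)/1.8 = 10.5.
Sellers' marginal cost at Q' = 10.5: 125.4 + 4·10.5 = 167.4.
ΔQ = 11.3966 − 10.5 = 0.8966; wedge = 172.6 − 167.4 = 5.2.
DWL = ½ × 0.8966 × 5.2 = 2.33.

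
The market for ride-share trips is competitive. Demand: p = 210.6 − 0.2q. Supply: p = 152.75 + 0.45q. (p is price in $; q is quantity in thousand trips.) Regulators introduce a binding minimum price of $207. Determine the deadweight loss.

$1638.325 thousand

Competitive equilibrium: 210.6 − 0.2q = 152.75 + 0.45q → q* = 89, p* = 192.8.
At the floor p = 207, quantity demanded = (210.6 − 207)/0.2 = 18.
Sellers' marginal cost at q' = 18: 152.75 + 0.45·18 = 160.85.
Δq = 89 − 18 = 71; wedge = 207 − 160.85 = 46.15.
Welfare loss = ½ × 71 × 46.15 = $1638.325 thousand.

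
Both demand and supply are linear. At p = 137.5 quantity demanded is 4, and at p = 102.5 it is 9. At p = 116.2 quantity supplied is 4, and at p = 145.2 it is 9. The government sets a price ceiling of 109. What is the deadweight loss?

54.03

Demand slope = (102.5 − 137.5)/(9 − 4) = −7, so p = 165.5 − 7q.
Supply slope = (145.2 − 116.2)/(9 − 4) = 5.8, so p = 93 + 5.8q.
Competitive equilibrium: 165.5 − 7q = 93 + 5.8q → q* = 5.6641, p* = 125.8516.
At the ceiling p = 109, quantity supplied = (109 − 93)/5.8 = 2.7586.
Willingness to pay at q' = 2.7586: 165.5 − 7·2.7586 = 146.1898.
Δq = 5.6641 − 2.7586 = 2.9055; wedge = 146.1898 − 109 = 37.1898.
DWL = ½ × 2.9055 × 37.1898 = 54.03.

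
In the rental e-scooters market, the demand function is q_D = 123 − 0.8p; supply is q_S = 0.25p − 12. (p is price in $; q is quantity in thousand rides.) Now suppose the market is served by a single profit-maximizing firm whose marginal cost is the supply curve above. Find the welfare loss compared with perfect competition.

In inverse form: demand p = 153.75 − 1.25q, supply p = 48 + 4q.
Competitive equilibrium: 153.75 − 1.25q = 48 + 4q → q* = 20.1429, p* = 128.5714.
Marginal revenue: MR = 153.75 − 2.5q. Set MR = MC: 153.75 − 2.5q = 48 + 4q → q_m = 16.2692.
Price p_m = 153.75 − 1.25·16.2692 = 133.4135; MC(q_m) = 48 + 4·16.2692 = 113.0768.
Competitive q* = 20.1429, so Δq = 3.8737; wedge = 133.4135 − 113.0768 = 20.3367.
The triangle = ½ × 3.8737 × 20.3367 = $39.39 thousand.

$39.39 thousand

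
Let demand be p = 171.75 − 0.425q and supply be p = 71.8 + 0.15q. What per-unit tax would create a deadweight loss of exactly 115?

Competitive equilibrium: 171.75 − 0.425q = 71.8 + 0.15q → q* = 173.8261, p* = 97.8739.
A tax t gives Δq = t/0.575 and wedge t, so DWL = t²/1.15.
t²/1.15 = 115 → t² = 132.25 → t = 11.5.

11.5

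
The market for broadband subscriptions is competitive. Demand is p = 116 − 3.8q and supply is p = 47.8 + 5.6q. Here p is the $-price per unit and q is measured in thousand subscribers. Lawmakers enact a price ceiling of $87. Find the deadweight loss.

Competitive equilibrium: 116 − 3.8q = 47.8 + 5.6q → q* = 7.2553, p* = 88.4298.
At the ceiling p = 87, quantity supplied = (87 − 47.8)/5.6 = 7.
Willingness to pay at q' = 7: 116 − 3.8·7 = 89.4.
Δq = 7.2553 − 7 = 0.2553; wedge = 89.4 − 87 = 2.4.
The triangle = ½ × 0.2553 × 2.4 = $0.31 thousand.

$0.31 thousand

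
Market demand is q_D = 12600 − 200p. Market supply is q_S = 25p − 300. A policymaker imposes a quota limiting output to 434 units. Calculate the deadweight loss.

11004.01

In inverse form: demand p = 63 − 0.005q, supply p = 12 + 0.04q.
Competitive equilibrium: 63 − 0.005q = 12 + 0.04q → q* = 1133.3333, p* = 57.3333.
At q = 434: demand price = 63 − 0.005·434 = 60.83; supply price = 12 + 0.04·434 = 29.36.
Δq = 1133.3333 − 434 = 699.3333; wedge = 60.83 − 29.36 = 31.47.
The triangle = ½ × 699.3333 × 31.47 = 11004.01.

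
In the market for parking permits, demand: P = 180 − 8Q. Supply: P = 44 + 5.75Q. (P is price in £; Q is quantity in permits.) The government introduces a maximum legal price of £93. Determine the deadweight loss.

Competitive equilibrium: 180 − 8Q = 44 + 5.75Q → Q* = 9.8909, P* = 100.8727.
At the ceiling P = 93, quantity supplied = (93 − 44)/5.75 = 8.5217.
Willingness to pay at Q' = 8.5217: 180 − 8·8.5217 = 111.8264.
ΔQ = 9.8909 − 8.5217 = 1.3692; wedge = 111.8264 − 93 = 18.8264.
The triangle = ½ × 1.3692 × 18.8264 = £12.89.

£12.89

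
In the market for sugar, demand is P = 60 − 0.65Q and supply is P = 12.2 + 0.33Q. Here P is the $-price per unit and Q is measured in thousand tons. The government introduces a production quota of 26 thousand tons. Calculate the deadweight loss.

Competitive equilibrium: 60 − 0.65Q = 12.2 + 0.33Q → Q* = 48.7755, P* = 28.2959.
At Q = 26: demand price = 60 − 0.65·26 = 43.1; supply price = 12.2 + 0.33·26 = 20.78.
ΔQ = 48.7755 − 26 = 22.7755; wedge = 43.1 − 20.78 = 22.32.
Welfare loss = ½ × 22.7755 × 22.32 = $254.17 thousand.

$254.17 thousand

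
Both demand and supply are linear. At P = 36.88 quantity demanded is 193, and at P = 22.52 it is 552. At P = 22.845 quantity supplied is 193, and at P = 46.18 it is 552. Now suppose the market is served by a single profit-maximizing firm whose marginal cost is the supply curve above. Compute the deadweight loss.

Demand slope = (22.52 − 36.88)/(552 − 193) = −0.04, so P = 44.6 − 0.04Q.
Supply slope = (46.18 − 22.845)/(552 − 193) = 0.065, so P = 10.3 + 0.065Q.
Competitive equilibrium: 44.6 − 0.04Q = 10.3 + 0.065Q → Q* = 326.66667, P* = 31.53333.
Marginal revenue: MR = 44.6 − 0.08Q. Set MR = MC: 44.6 − 0.08Q = 10.3 + 0.065Q → Q_m = 236.55172.
Price P_m = 44.6 − 0.04·236.55172 = 35.13793; MC(Q_m) = 10.3 + 0.065·236.55172 = 25.67586.
Competitive Q* = 326.66667, so ΔQ = 90.11495; wedge = 35.13793 − 25.67586 = 9.46207.
Welfare loss = ½ × 90.11495 × 9.46207 = 426.34.

426.34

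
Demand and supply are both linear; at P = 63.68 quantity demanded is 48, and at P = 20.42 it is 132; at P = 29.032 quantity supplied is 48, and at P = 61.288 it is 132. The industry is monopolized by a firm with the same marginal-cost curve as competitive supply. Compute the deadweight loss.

446.57

Demand slope = (20.42 − 63.68)/(132 − 48) = −0.515, so P = 88.4 − 0.515Q.
Supply slope = (61.288 − 29.032)/(132 − 48) = 0.384, so P = 10.6 + 0.384Q.
Competitive equilibrium: 88.4 − 0.515Q = 10.6 + 0.384Q → Q* = 86.5406, P* = 43.8316.
Marginal revenue: MR = 88.4 − 1.03Q. Set MR = MC: 88.4 − 1.03Q = 10.6 + 0.384Q → Q_m = 55.0212.
Price P_m = 88.4 − 0.515·55.0212 = 60.0641; MC(Q_m) = 10.6 + 0.384·55.0212 = 31.7281.
Competitive Q* = 86.5406, so ΔQ = 31.5194; wedge = 60.0641 − 31.7281 = 28.336.
DWL = ½ × 31.5194 × 28.336 = 446.57.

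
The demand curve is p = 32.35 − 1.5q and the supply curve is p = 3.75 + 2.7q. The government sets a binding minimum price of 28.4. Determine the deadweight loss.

Competitive equilibrium: 32.35 − 1.5q = 3.75 + 2.7q → q* = 6.8095, p* = 22.1357.
At the floor p = 28.4, quantity demanded = (32.35 − 28.4)/1.5 = 2.6333.
Sellers' marginal cost at q' = 2.6333: 3.75 + 2.7·2.6333 = 10.8599.
Δq = 6.8095 − 2.6333 = 4.1762; wedge = 28.4 − 10.8599 = 17.5401.
Deadweight loss = ½ × 4.1762 × 17.5401 = 36.63.

36.63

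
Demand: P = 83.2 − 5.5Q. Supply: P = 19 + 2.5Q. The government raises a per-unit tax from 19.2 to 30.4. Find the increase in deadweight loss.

Competitive equilibrium: 83.2 − 5.5Q = 19 + 2.5Q → Q* = 8.025, P* = 39.0625.
For a per-unit tax t: ΔQ = t/8, so DWL = ½·t·(t/8) = t²/16.
At t = 19.2: DWL = 23.04. At t = 30.4: DWL = 57.76.
Increase = 57.76 − 23.04 = 34.72.

34.72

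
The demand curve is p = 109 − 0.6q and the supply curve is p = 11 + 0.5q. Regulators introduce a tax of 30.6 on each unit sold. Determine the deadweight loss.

425.62

Competitive equilibrium: 109 − 0.6q = 11 + 0.5q → q* = 89.0909, p* = 55.5455.
With the tax, the buyer price exceeds the seller price by 30.6: (109 − 0.6q) − (11 + 0.5q) = 30.6 → q' = 61.2727.
Δq = 89.0909 − 61.2727 = 27.8182; the wedge equals the tax, 30.6.
DWL = ½ × 27.8182 × 30.6 = 425.62.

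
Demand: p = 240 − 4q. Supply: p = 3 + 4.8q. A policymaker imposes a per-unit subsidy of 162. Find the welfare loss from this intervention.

1491.14

Competitive equilibrium: 240 − 4q = 3 + 4.8q → q* = 26.9318, p* = 132.2727.
The subsidy lowers effective supply by 162: p = 4.8q − 159.
New quantity: 240 − 4q = 4.8q − 159 → q' = 45.3409.
Overproduction Δq = 45.3409 − 26.9318 = 18.4091; wedge = subsidy = 162.
Deadweight loss = ½ × 18.4091 × 162 = 1491.14.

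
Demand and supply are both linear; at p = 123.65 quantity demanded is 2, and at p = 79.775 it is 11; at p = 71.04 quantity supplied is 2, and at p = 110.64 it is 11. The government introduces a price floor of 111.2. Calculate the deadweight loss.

45.10

Demand slope = (79.775 − 123.65)/(11 − 2) = −4.875, so p = 133.4 − 4.875q.
Supply slope = (110.64 − 71.04)/(11 − 2) = 4.4, so p = 62.24 + 4.4q.
Competitive equilibrium: 133.4 − 4.875q = 62.24 + 4.4q → q* = 7.6722, p* = 95.9978.
At the floor p = 111.2, quantity demanded = (133.4 − 111.2)/4.875 = 4.5538.
Sellers' marginal cost at q' = 4.5538: 62.24 + 4.4·4.5538 = 82.2767.
Δq = 7.6722 − 4.5538 = 3.1184; wedge = 111.2 − 82.2767 = 28.9233.
The triangle = ½ × 3.1184 × 28.9233 = 45.10.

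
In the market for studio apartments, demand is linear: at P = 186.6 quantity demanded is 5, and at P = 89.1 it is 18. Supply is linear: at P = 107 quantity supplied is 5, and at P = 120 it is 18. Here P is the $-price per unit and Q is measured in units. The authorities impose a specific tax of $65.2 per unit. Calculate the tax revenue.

$436.46

Demand slope = (89.1 − 186.6)/(18 − 5) = −7.5, so P = 224.1 − 7.5Q.
Supply slope = (120 − 107)/(18 − 5) = 1, so P = 102 + Q.
Competitive equilibrium: 224.1 − 7.5Q = 102 + Q → Q* = 14.3647, P* = 116.3647.
With the tax, the buyer price exceeds the seller price by 65.2: (224.1 − 7.5Q) − (102 + Q) = 65.2 → Q' = 6.6941.
Tax revenue = 65.2 × 6.6941 = $436.46.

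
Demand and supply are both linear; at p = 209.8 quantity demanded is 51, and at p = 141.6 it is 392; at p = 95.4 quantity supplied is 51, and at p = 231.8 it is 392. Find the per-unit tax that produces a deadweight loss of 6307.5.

Demand slope = (141.6 − 209.8)/(392 − 51) = −0.2, so p = 220 − 0.2q.
Supply slope = (231.8 − 95.4)/(392 − 51) = 0.4, so p = 75 + 0.4q.
Competitive equilibrium: 220 − 0.2q = 75 + 0.4q → q* = 241.6667, p* = 171.6667.
A tax t gives Δq = t/0.6 and wedge t, so DWL = t²/1.2.
t²/1.2 = 6307.5 → t² = 7569 → t = 87.

87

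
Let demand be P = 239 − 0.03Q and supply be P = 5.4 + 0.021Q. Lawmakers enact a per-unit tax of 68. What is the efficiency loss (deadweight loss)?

Competitive equilibrium: 239 − 0.03Q = 5.4 + 0.021Q → Q* = 4580.39216, P* = 101.58824.
With the tax, the buyer price exceeds the seller price by 68: (239 − 0.03Q) − (5.4 + 0.021Q) = 68 → Q' = 3247.05882.
ΔQ = 4580.39216 − 3247.05882 = 1333.33334; the wedge equals the tax, 68.
DWL = ½ × 1333.33334 × 68 = 45333.33.

45333.33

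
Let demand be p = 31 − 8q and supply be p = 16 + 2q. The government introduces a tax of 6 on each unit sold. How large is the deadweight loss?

Competitive equilibrium: 31 − 8q = 16 + 2q → q* = 1.5, p* = 19.
With the tax, the buyer price exceeds the seller price by 6: (31 − 8q) − (16 + 2q) = 6 → q' = 0.9.
Δq = 1.5 − 0.9 = 0.6; the wedge equals the tax, 6.
DWL = ½ × 0.6 × 6 = 1.80.

1.80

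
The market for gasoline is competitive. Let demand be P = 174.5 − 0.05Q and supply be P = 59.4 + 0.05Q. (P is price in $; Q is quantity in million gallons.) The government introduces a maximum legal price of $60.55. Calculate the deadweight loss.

$63619.20 million

Competitive equilibrium: 174.5 − 0.05Q = 59.4 + 0.05Q → Q* = 1151, P* = 116.95.
At the ceiling P = 60.55, quantity supplied = (60.55 − 59.4)/0.05 = 23.
Willingness to pay at Q' = 23: 174.5 − 0.05·23 = 173.35.
ΔQ = 1151 − 23 = 1128; wedge = 173.35 − 60.55 = 112.8.
Welfare loss = ½ × 1128 × 112.8 = $63619.20 million.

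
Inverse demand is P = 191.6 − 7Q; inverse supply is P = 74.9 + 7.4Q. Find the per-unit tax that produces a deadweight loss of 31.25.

30

Competitive equilibrium: 191.6 − 7Q = 74.9 + 7.4Q → Q* = 8.1042, P* = 134.8708.
A tax t gives ΔQ = t/14.4 and wedge t, so DWL = t²/28.8.
t²/28.8 = 31.25 → t² = 900 → t = 30.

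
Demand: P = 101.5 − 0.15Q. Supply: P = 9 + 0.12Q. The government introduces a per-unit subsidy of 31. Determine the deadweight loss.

Competitive equilibrium: 101.5 − 0.15Q = 9 + 0.12Q → Q* = 342.5926, P* = 50.1111.
The subsidy lowers effective supply by 31: P = 0.12Q − 22.
New quantity: 101.5 − 0.15Q = 0.12Q − 22 → Q' = 457.4074.
Overproduction ΔQ = 457.4074 − 342.5926 = 114.8148; wedge = subsidy = 31.
DWL = ½ × 114.8148 × 31 = 1779.63.

1779.63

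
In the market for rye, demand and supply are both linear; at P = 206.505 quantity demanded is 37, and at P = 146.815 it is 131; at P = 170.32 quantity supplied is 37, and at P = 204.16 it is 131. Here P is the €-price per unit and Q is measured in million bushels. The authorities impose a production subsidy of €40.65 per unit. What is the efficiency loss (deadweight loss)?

€830.36 million

Demand slope = (146.815 − 206.505)/(131 − 37) = −0.635, so P = 230 − 0.635Q.
Supply slope = (204.16 − 170.32)/(131 − 37) = 0.36, so P = 157 + 0.36Q.
Competitive equilibrium: 230 − 0.635Q = 157 + 0.36Q → Q* = 73.3668, P* = 183.4121.
The subsidy lowers effective supply by 40.65: P = 116.35 + 0.36Q.
New quantity: 230 − 0.635Q = 116.35 + 0.36Q → Q' = 114.2211.
Overproduction ΔQ = 114.2211 − 73.3668 = 40.8543; wedge = subsidy = 40.65.
Deadweight loss = ½ × 40.8543 × 40.65 = €830.36 million.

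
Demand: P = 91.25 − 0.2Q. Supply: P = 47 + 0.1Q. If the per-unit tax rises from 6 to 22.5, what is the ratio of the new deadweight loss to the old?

14.0625

Competitive equilibrium: 91.25 − 0.2Q = 47 + 0.1Q → Q* = 147.5, P* = 61.75.
For a per-unit tax t: ΔQ = t/0.3, so DWL = ½·t·(t/0.3) = t²/0.6.
At t = 6: DWL = 60. At t = 22.5: DWL = 843.75.
Ratio = (22.5/6)² = 14.0625.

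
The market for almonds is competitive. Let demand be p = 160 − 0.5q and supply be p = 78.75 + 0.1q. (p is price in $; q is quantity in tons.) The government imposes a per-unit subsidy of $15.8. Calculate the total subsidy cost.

$2555.65

Competitive equilibrium: 160 − 0.5q = 78.75 + 0.1q → q* = 135.4167, p* = 92.2917.
The subsidy lowers effective supply by 15.8: p = 62.95 + 0.1q.
New quantity: 160 − 0.5q = 62.95 + 0.1q → q' = 161.75.
Total subsidy cost = 15.8 × 161.75 = $2555.65.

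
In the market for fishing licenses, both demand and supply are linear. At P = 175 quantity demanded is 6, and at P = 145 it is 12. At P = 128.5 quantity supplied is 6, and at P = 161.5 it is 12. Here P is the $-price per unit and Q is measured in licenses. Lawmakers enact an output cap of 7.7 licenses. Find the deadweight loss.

$39.09

Demand slope = (145 − 175)/(12 − 6) = −5, so P = 205 − 5Q.
Supply slope = (161.5 − 128.5)/(12 − 6) = 5.5, so P = 95.5 + 5.5Q.
Competitive equilibrium: 205 − 5Q = 95.5 + 5.5Q → Q* = 10.4286, P* = 152.8571.
At Q = 7.7: demand price = 205 − 5·7.7 = 166.5; supply price = 95.5 + 5.5·7.7 = 137.85.
ΔQ = 10.4286 − 7.7 = 2.7286; wedge = 166.5 − 137.85 = 28.65.
Deadweight loss = ½ × 2.7286 × 28.65 = $39.09.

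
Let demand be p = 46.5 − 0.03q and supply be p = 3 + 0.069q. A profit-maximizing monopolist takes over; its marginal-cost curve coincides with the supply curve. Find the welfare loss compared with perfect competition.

516.86

Competitive equilibrium: 46.5 − 0.03q = 3 + 0.069q → q* = 439.39394, p* = 33.31818.
Marginal revenue: MR = 46.5 − 0.06q. Set MR = MC: 46.5 − 0.06q = 3 + 0.069q → q_m = 337.2093.
Price p_m = 46.5 − 0.03·337.2093 = 36.38372; MC(q_m) = 3 + 0.069·337.2093 = 26.26744.
Competitive q* = 439.39394, so Δq = 102.18464; wedge = 36.38372 − 26.26744 = 10.11628.
DWL = ½ × 102.18464 × 10.11628 = 516.86.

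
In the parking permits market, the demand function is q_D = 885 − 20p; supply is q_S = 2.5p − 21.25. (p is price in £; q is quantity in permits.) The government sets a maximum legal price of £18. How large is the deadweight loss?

£697.92

In inverse form: demand p = 44.25 − 0.05q, supply p = 8.5 + 0.4q.
Competitive equilibrium: 44.25 − 0.05q = 8.5 + 0.4q → q* = 79.4444, p* = 40.2778.
At the ceiling p = 18, quantity supplied = (18 − 8.5)/0.4 = 23.75.
Willingness to pay at q' = 23.75: 44.25 − 0.05·23.75 = 43.0625.
Δq = 79.4444 − 23.75 = 55.6944; wedge = 43.0625 − 18 = 25.0625.
The triangle = ½ × 55.6944 × 25.0625 = £697.92.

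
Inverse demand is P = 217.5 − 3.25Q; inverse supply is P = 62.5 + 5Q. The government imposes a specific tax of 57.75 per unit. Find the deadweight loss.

Competitive equilibrium: 217.5 − 3.25Q = 62.5 + 5Q → Q* = 18.7879, P* = 156.4394.
With the tax, the buyer price exceeds the seller price by 57.75: (217.5 − 3.25Q) − (62.5 + 5Q) = 57.75 → Q' = 11.7879.
ΔQ = 18.7879 − 11.7879 = 7; the wedge equals the tax, 57.75.
DWL = ½ × 7 × 57.75 = 202.125.

202.125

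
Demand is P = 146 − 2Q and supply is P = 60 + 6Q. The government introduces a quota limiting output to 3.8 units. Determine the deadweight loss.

Competitive equilibrium: 146 − 2Q = 60 + 6Q → Q* = 10.75, P* = 124.5.
At Q = 3.8: demand price = 146 − 2·3.8 = 138.4; supply price = 60 + 6·3.8 = 82.8.
ΔQ = 10.75 − 3.8 = 6.95; wedge = 138.4 − 82.8 = 55.6.
Welfare loss = ½ × 6.95 × 55.6 = 193.21.

193.21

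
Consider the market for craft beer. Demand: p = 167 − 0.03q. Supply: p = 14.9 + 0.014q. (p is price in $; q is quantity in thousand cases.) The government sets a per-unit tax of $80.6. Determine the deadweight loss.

Competitive equilibrium: 167 − 0.03q = 14.9 + 0.014q → q* = 3456.8182, p* = 63.2955.
With the tax, the buyer price exceeds the seller price by 80.6: (167 − 0.03q) − (14.9 + 0.014q) = 80.6 → q' = 1625.
Δq = 3456.8182 − 1625 = 1831.8182; the wedge equals the tax, 80.6.
Welfare loss = ½ × 1831.8182 × 80.6 = $73822.27 thousand.

$73822.27 thousand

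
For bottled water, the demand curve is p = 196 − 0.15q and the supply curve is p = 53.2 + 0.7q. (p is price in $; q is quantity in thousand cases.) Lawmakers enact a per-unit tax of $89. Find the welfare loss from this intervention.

$4659.41 thousand

Competitive equilibrium: 196 − 0.15q = 53.2 + 0.7q → q* = 168, p* = 170.8.
With the tax, the buyer price exceeds the seller price by 89: (196 − 0.15q) − (53.2 + 0.7q) = 89 → q' = 63.2941.
Δq = 168 − 63.2941 = 104.7059; the wedge equals the tax, 89.
Welfare loss = ½ × 104.7059 × 89 = $4659.41 thousand.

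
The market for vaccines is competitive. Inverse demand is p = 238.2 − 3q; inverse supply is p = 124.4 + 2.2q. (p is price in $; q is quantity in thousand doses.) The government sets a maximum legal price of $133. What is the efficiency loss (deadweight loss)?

Competitive equilibrium: 238.2 − 3q = 124.4 + 2.2q → q* = 21.8846, p* = 172.5462.
At the ceiling p = 133, quantity supplied = (133 − 124.4)/2.2 = 3.9091.
Willingness to pay at q' = 3.9091: 238.2 − 3·3.9091 = 226.4727.
Δq = 21.8846 − 3.9091 = 17.9755; wedge = 226.4727 − 133 = 93.4727.
Deadweight loss = ½ × 17.9755 × 93.4727 = $840.11 thousand.

$840.11 thousand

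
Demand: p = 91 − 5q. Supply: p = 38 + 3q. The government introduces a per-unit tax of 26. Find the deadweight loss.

Competitive equilibrium: 91 − 5q = 38 + 3q → q* = 6.625, p* = 57.875.
With the tax, the buyer price exceeds the seller price by 26: (91 − 5q) − (38 + 3q) = 26 → q' = 3.375.
Δq = 6.625 − 3.375 = 3.25; the wedge equals the tax, 26.
Welfare loss = ½ × 3.25 × 26 = 42.25.

42.25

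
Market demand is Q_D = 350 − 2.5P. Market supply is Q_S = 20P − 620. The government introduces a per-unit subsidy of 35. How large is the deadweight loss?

1361.11

In inverse form: demand P = 140 − 0.4Q, supply P = 31 + 0.05Q.
Competitive equilibrium: 140 − 0.4Q = 31 + 0.05Q → Q* = 242.2222, P* = 43.1111.
The subsidy lowers effective supply by 35: P = 0.05Q − 4.
New quantity: 140 − 0.4Q = 0.05Q − 4 → Q' = 320.
Overproduction ΔQ = 320 − 242.2222 = 77.7778; wedge = subsidy = 35.
Welfare loss = ½ × 77.7778 × 35 = 1361.11.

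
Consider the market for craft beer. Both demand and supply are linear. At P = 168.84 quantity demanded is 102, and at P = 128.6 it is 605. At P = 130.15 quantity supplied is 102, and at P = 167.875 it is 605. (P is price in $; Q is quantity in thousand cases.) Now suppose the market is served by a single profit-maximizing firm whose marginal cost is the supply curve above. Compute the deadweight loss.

$1110.39 thousand

Demand slope = (128.6 − 168.84)/(605 − 102) = −0.08, so P = 177 − 0.08Q.
Supply slope = (167.875 − 130.15)/(605 − 102) = 0.075, so P = 122.5 + 0.075Q.
Competitive equilibrium: 177 − 0.08Q = 122.5 + 0.075Q → Q* = 351.6129, P* = 148.871.
Marginal revenue: MR = 177 − 0.16Q. Set MR = MC: 177 − 0.16Q = 122.5 + 0.075Q → Q_m = 231.9149.
Price P_m = 177 − 0.08·231.9149 = 158.4468; MC(Q_m) = 122.5 + 0.075·231.9149 = 139.8936.
Competitive Q* = 351.6129, so ΔQ = 119.698; wedge = 158.4468 − 139.8936 = 18.5532.
Deadweight loss = ½ × 119.698 × 18.5532 = $1110.39 thousand.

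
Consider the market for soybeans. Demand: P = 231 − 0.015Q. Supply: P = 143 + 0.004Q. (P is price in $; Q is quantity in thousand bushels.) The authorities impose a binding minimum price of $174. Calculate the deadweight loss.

$6569.47 thousand

Competitive equilibrium: 231 − 0.015Q = 143 + 0.004Q → Q* = 4631.5789, P* = 161.5263.
At the floor P = 174, quantity demanded = (231 − 174)/0.015 = 3800.
Sellers' marginal cost at Q' = 3800: 143 + 0.004·3800 = 158.2.
ΔQ = 4631.5789 − 3800 = 831.5789; wedge = 174 − 158.2 = 15.8.
Deadweight loss = ½ × 831.5789 × 15.8 = $6569.47 thousand.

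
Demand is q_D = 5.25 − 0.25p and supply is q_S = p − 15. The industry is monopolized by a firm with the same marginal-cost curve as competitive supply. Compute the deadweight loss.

0.71

In inverse form: demand p = 21 − 4q, supply p = 15 + q.
Competitive equilibrium: 21 − 4q = 15 + q → q* = 1.2, p* = 16.2.
Marginal revenue: MR = 21 − 8q. Set MR = MC: 21 − 8q = 15 + q → q_m = 0.6667.
Price p_m = 21 − 4·0.6667 = 18.3332; MC(q_m) = 15 + 1·0.6667 = 15.6667.
Competitive q* = 1.2, so Δq = 0.5333; wedge = 18.3332 − 15.6667 = 2.6665.
DWL = ½ × 0.5333 × 2.6665 = 0.71.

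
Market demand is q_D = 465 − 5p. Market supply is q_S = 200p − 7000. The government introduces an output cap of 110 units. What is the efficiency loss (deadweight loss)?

3065.13

In inverse form: demand p = 93 − 0.2q, supply p = 35 + 0.005q.
Competitive equilibrium: 93 − 0.2q = 35 + 0.005q → q* = 282.9268, p* = 36.4146.
At q = 110: demand price = 93 − 0.2·110 = 71; supply price = 35 + 0.005·110 = 35.55.
Δq = 282.9268 − 110 = 172.9268; wedge = 71 − 35.55 = 35.45.
Welfare loss = ½ × 172.9268 × 35.45 = 3065.13.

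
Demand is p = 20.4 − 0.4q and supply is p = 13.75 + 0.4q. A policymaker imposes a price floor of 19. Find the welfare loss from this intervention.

9.26

Competitive equilibrium: 20.4 − 0.4q = 13.75 + 0.4q → q* = 8.3125, p* = 17.075.
At the floor p = 19, quantity demanded = (20.4 − 19)/0.4 = 3.5.
Sellers' marginal cost at q' = 3.5: 13.75 + 0.4·3.5 = 15.15.
Δq = 8.3125 − 3.5 = 4.8125; wedge = 19 − 15.15 = 3.85.
Deadweight loss = ½ × 4.8125 × 3.85 = 9.26.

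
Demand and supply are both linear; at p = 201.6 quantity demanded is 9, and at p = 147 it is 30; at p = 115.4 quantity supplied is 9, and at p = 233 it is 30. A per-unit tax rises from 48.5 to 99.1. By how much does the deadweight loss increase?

455.40

Demand slope = (147 − 201.6)/(30 − 9) = −2.6, so p = 225 − 2.6q.
Supply slope = (233 − 115.4)/(30 − 9) = 5.6, so p = 65 + 5.6q.
Competitive equilibrium: 225 − 2.6q = 65 + 5.6q → q* = 19.5122, p* = 174.2683.
For a per-unit tax t: Δq = t/8.2, so DWL = ½·t·(t/8.2) = t²/16.4.
At t = 48.5: DWL = 143.43. At t = 99.1: DWL = 598.83.
Increase = 598.83 − 143.43 = 455.40.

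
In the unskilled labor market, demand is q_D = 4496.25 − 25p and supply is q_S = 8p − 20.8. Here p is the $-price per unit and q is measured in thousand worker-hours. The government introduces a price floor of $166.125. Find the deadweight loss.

In inverse form: demand p = 179.85 − 0.04q, supply p = 2.6 + 0.125q.
Competitive equilibrium: 179.85 − 0.04q = 2.6 + 0.125q → q* = 1074.2424, p* = 136.8803.
At the floor p = 166.125, quantity demanded = (179.85 − 166.125)/0.04 = 343.125.
Sellers' marginal cost at q' = 343.125: 2.6 + 0.125·343.125 = 45.4906.
Δq = 1074.2424 − 343.125 = 731.1174; wedge = 166.125 − 45.4906 = 120.6344.
Deadweight loss = ½ × 731.1174 × 120.6344 = $44098.95 thousand.

$44098.95 thousand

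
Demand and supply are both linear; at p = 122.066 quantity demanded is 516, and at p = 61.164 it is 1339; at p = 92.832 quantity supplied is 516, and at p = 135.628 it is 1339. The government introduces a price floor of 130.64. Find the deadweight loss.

Demand slope = (61.164 − 122.066)/(1339 − 516) = −0.074, so p = 160.25 − 0.074q.
Supply slope = (135.628 − 92.832)/(1339 − 516) = 0.052, so p = 66 + 0.052q.
Competitive equilibrium: 160.25 − 0.074q = 66 + 0.052q → q* = 748.01587, p* = 104.89683.
At the floor p = 130.64, quantity demanded = (160.25 − 130.64)/0.074 = 400.13514.
Sellers' marginal cost at q' = 400.13514: 66 + 0.052·400.13514 = 86.80703.
Δq = 748.01587 − 400.13514 = 347.88073; wedge = 130.64 − 86.80703 = 43.83297.
The triangle = ½ × 347.88073 × 43.83297 = 7624.32.

7624.32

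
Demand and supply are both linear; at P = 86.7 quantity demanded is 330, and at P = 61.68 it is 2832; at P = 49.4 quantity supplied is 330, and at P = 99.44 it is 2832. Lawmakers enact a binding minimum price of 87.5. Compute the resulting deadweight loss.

26268.17

Demand slope = (61.68 − 86.7)/(2832 − 330) = −0.01, so P = 90 − 0.01Q.
Supply slope = (99.44 − 49.4)/(2832 − 330) = 0.02, so P = 42.8 + 0.02Q.
Competitive equilibrium: 90 − 0.01Q = 42.8 + 0.02Q → Q* = 1573.3333, P* = 74.2667.
At the floor P = 87.5, quantity demanded = (90 − 87.5)/0.01 = 250.
Sellers' marginal cost at Q' = 250: 42.8 + 0.02·250 = 47.8.
ΔQ = 1573.3333 − 250 = 1323.3333; wedge = 87.5 − 47.8 = 39.7.
Deadweight loss = ½ × 1323.3333 × 39.7 = 26268.17.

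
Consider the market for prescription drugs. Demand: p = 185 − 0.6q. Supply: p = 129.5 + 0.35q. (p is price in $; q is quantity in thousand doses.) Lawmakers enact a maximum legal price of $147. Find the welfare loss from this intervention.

Competitive equilibrium: 185 − 0.6q = 129.5 + 0.35q → q* = 58.4211, p* = 149.9474.
At the ceiling p = 147, quantity supplied = (147 − 129.5)/0.35 = 50.
Willingness to pay at q' = 50: 185 − 0.6·50 = 155.
Δq = 58.4211 − 50 = 8.4211; wedge = 155 − 147 = 8.
Deadweight loss = ½ × 8.4211 × 8 = $33.68 thousand.

$33.68 thousand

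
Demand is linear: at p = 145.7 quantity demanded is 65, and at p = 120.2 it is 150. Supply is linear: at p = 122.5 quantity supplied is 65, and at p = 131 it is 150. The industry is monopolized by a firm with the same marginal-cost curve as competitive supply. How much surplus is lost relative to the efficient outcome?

Demand slope = (120.2 − 145.7)/(150 − 65) = −0.3, so p = 165.2 − 0.3q.
Supply slope = (131 − 122.5)/(150 − 65) = 0.1, so p = 116 + 0.1q.
Competitive equilibrium: 165.2 − 0.3q = 116 + 0.1q → q* = 123, p* = 128.3.
Marginal revenue: MR = 165.2 − 0.6q. Set MR = MC: 165.2 − 0.6q = 116 + 0.1q → q_m = 70.2857.
Price p_m = 165.2 − 0.3·70.2857 = 144.1143; MC(q_m) = 116 + 0.1·70.2857 = 123.0286.
Competitive q* = 123, so Δq = 52.7143; wedge = 144.1143 − 123.0286 = 21.0857.
Welfare loss = ½ × 52.7143 × 21.0857 = 555.76.

555.76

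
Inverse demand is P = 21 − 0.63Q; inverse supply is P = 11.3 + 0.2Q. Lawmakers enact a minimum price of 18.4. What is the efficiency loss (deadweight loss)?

Competitive equilibrium: 21 − 0.63Q = 11.3 + 0.2Q → Q* = 11.6867, P* = 13.6373.
At the floor P = 18.4, quantity demanded = (21 − 18.4)/0.63 = 4.127.
Sellers' marginal cost at Q' = 4.127: 11.3 + 0.2·4.127 = 12.1254.
ΔQ = 11.6867 − 4.127 = 7.5597; wedge = 18.4 − 12.1254 = 6.2746.
DWL = ½ × 7.5597 × 6.2746 = 23.72.

23.72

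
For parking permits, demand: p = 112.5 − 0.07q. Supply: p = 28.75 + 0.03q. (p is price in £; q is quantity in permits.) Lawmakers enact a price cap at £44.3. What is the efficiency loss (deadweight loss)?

£5093.37

Competitive equilibrium: 112.5 − 0.07q = 28.75 + 0.03q → q* = 837.5, p* = 53.875.
At the ceiling p = 44.3, quantity supplied = (44.3 − 28.75)/0.03 = 518.3333.
Willingness to pay at q' = 518.3333: 112.5 − 0.07·518.3333 = 76.2167.
Δq = 837.5 − 518.3333 = 319.1667; wedge = 76.2167 − 44.3 = 31.9167.
Deadweight loss = ½ × 319.1667 × 31.9167 = £5093.37.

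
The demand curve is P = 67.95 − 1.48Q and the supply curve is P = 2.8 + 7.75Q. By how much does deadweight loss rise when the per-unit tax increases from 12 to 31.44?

45.75

Competitive equilibrium: 67.95 − 1.48Q = 2.8 + 7.75Q → Q* = 7.0585, P* = 57.5034.
For a per-unit tax t: ΔQ = t/9.23, so DWL = ½·t·(t/9.23) = t²/18.46.
At t = 12: DWL = 7.801. At t = 31.44: DWL = 53.547.
Increase = 53.547 − 7.801 = 45.75.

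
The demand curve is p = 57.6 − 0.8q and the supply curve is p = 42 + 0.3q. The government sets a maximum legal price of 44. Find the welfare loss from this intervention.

31.06

Competitive equilibrium: 57.6 − 0.8q = 42 + 0.3q → q* = 14.1818, p* = 46.2545.
At the ceiling p = 44, quantity supplied = (44 − 42)/0.3 = 6.6667.
Willingness to pay at q' = 6.6667: 57.6 − 0.8·6.6667 = 52.2666.
Δq = 14.1818 − 6.6667 = 7.5151; wedge = 52.2666 − 44 = 8.2666.
Deadweight loss = ½ × 7.5151 × 8.2666 = 31.06.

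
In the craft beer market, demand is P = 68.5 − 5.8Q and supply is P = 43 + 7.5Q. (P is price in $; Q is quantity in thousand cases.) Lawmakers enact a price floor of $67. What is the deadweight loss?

Competitive equilibrium: 68.5 − 5.8Q = 43 + 7.5Q → Q* = 1.9173, P* = 57.3797.
At the floor P = 67, quantity demanded = (68.5 − 67)/5.8 = 0.2586.
Sellers' marginal cost at Q' = 0.2586: 43 + 7.5·0.2586 = 44.9395.
ΔQ = 1.9173 − 0.2586 = 1.6587; wedge = 67 − 44.9395 = 22.0605.
Deadweight loss = ½ × 1.6587 × 22.0605 = $18.30 thousand.

$18.30 thousand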